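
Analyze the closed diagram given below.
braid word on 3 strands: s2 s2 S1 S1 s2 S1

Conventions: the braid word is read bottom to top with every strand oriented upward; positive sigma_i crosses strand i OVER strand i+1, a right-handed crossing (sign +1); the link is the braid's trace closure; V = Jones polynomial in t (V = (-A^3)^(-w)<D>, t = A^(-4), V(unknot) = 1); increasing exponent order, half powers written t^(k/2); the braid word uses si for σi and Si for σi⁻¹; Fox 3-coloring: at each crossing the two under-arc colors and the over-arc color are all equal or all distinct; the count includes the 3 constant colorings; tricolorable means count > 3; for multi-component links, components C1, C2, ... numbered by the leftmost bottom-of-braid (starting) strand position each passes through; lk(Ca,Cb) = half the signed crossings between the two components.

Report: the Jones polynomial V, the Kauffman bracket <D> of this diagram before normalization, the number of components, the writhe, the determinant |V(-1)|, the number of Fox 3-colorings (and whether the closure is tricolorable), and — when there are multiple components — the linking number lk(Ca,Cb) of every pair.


V(t) = -t^-3 + 2t^-2 - 2t^-1 + 3 - 2t + 2t^2 - t^3
bracket: -A^-12 + 2A^-8 - 2A^-4 + 3 - 2A^4 + 2A^8 - A^12, w = 0
1 component, writhe 0, over 6 crossings
det 13, colorings 3 of 3^6 — not tricolorable
observation: palindromic: swapping t for 1/t fixes V


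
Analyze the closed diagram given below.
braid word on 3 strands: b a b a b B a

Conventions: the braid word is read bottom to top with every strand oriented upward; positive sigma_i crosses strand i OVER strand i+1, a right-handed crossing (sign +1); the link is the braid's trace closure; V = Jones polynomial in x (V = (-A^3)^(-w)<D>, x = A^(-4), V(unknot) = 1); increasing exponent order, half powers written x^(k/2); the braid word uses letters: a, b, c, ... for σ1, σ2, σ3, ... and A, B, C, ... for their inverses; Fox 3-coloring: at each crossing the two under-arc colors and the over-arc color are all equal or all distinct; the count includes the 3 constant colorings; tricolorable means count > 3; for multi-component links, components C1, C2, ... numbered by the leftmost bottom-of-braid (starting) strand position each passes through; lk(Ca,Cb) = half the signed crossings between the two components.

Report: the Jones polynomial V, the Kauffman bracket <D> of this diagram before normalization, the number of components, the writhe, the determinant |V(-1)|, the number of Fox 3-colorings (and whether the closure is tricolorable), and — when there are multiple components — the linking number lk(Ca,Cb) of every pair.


V(x) = -x^(3/2) - x^(7/2) + x^(9/2) - x^(11/2)
bracket: A^-7 - A^-3 + A + A^9, w = +5
2 components, writhe +5, over 7 crossings
lk(C1,C2) = +2
det 4, colorings 3 of 3^7 — not tricolorable
observation: span 4 respects span(V) <= c + mu - 1 = 8 for this 2-component diagram


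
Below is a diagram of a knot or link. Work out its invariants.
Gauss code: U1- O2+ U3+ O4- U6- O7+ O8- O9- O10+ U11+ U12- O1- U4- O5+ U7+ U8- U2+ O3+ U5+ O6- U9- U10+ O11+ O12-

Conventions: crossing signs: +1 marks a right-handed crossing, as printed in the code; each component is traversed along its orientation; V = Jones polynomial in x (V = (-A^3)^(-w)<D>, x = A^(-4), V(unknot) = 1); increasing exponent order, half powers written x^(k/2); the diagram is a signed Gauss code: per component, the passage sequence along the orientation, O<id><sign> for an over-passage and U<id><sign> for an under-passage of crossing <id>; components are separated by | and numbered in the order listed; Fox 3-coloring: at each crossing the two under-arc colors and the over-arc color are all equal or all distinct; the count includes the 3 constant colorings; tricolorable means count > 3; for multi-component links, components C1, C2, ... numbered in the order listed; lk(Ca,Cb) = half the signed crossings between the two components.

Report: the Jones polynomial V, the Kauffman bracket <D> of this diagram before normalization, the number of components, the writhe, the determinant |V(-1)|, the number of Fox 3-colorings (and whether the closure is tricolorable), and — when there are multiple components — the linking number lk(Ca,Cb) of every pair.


V(x) = -x^-3 + 2x^-2 - 2x^-1 + 3 - 2x + 2x^2 - x^3
bracket: -A^-12 + 2A^-8 - 2A^-4 + 3 - 2A^4 + 2A^8 - A^12, w = 0
1 component, writhe 0, over 12 crossings
det 13, colorings 3 of 3^12 — not tricolorable
observation: w = 0 shifts under R1 moves; the (-A^3)^(0) factor cancels that in V


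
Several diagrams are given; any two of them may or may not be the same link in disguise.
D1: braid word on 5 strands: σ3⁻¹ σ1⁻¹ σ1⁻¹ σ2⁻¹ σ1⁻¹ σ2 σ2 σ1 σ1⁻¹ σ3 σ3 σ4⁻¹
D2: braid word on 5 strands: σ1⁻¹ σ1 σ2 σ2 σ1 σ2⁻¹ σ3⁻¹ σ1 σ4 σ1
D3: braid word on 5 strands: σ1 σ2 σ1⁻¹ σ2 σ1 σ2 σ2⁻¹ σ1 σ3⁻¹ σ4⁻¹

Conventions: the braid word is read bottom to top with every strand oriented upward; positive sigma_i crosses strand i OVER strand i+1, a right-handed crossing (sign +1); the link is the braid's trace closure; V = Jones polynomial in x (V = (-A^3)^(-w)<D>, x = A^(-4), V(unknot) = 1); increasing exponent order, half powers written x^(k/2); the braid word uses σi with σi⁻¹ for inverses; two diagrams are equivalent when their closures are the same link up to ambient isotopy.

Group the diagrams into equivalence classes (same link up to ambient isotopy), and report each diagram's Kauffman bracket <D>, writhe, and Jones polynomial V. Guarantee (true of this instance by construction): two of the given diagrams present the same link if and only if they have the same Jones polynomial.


equivalence classes: {D1} | {D2, D3}
D1 (bracket A^-6; 12 crossings at w = -2): V = 1
V(D2) = x - x^2 + 2x^3 - x^4 + x^5 - x^6  [10 crossings, <D> = -A^-12 + A^-8 - A^-4 + 2 - A^4 + A^8, w = +4]
V(D3) = x - x^2 + 2x^3 - x^4 + x^5 - x^6  (w +2, c 10, <D> = -A^-18 + A^-14 - A^-10 + 2A^-6 - A^-2 + A^2)
observation: 2 classes among 3 diagrams; unequal V(x) rules out equality


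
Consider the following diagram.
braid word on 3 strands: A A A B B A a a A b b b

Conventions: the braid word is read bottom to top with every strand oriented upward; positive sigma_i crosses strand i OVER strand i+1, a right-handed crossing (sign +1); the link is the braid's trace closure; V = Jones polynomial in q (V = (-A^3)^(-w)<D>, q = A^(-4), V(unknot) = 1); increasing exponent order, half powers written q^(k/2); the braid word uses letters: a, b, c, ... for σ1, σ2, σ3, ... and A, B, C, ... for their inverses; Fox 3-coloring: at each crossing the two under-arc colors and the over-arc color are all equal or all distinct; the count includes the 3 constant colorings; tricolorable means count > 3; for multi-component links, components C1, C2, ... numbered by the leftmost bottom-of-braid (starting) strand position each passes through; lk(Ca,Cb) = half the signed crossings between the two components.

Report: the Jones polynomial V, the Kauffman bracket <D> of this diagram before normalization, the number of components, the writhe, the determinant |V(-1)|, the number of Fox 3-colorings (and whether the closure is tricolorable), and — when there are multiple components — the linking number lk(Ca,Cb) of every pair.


V(q) = -q^-4 + q^-3 + q^-1
bracket: A^-2 + A^6 - A^10, w = -2
1 component, writhe -2, over 12 crossings
det 3, colorings 9 of 3^12 — tricolorable
observation: |V(-1)| = 3: so tricolorable, since 3 divides 3


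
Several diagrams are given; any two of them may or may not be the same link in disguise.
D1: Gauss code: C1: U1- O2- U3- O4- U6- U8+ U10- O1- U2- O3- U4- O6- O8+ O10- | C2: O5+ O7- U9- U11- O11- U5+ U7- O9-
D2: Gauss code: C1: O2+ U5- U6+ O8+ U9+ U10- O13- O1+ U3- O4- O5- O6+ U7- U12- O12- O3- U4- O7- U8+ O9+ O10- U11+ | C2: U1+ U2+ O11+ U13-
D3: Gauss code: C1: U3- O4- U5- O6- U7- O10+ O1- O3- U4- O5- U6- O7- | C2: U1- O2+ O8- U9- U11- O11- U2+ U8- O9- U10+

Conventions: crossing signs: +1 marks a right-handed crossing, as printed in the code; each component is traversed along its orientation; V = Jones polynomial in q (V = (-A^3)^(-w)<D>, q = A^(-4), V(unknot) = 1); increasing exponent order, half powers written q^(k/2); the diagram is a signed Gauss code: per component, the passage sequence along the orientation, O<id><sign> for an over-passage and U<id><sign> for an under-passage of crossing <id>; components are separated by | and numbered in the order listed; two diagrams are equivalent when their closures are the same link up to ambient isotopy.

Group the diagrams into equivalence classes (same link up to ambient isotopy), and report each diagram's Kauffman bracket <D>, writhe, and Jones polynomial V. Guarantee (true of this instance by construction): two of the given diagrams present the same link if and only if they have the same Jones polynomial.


grouping into links: {D1, D3} | {D2}
V(D1) = q^(-15/2) - q^(-7/2) - q^(-5/2) - q^(-3/2)  (w -7, c 11, <D> = A^-15 + A^-11 + A^-7 - A^9)
V(D2) = q^(-7/2) - q^(-5/2) + q^(-3/2) - 2q^(-1/2) - q^(3/2)  (w -1, c 13, <D> = A^-9 + 2A^-1 - A^3 + A^7 - A^11)
V(D3) = q^(-15/2) - q^(-7/2) - q^(-5/2) - q^(-3/2)  (w -7, c 11, <D> = A^-15 + A^-11 + A^-7 - A^9)
key observation: 2 values of V(q) split the 3 diagrams


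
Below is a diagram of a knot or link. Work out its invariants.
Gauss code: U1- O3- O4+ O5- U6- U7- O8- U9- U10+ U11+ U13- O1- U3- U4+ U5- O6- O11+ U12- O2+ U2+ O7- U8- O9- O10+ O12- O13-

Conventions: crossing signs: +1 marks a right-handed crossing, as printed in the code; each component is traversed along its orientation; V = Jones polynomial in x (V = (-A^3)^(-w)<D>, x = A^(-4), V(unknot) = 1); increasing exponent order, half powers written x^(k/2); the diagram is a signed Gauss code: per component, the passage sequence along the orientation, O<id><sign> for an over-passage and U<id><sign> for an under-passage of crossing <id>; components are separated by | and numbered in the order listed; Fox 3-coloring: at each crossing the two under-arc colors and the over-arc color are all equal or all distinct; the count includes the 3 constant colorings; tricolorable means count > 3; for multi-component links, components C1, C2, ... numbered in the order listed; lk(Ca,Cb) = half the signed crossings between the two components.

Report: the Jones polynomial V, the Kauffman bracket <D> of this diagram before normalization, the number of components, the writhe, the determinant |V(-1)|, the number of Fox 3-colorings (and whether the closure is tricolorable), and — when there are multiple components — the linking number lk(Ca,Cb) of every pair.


Jones polynomial: V(x) = -x^-9 + 2x^-8 - 3x^-7 + 3x^-6 - 3x^-5 + 3x^-4 - x^-3 + x^-2
<D> = -A^-7 + A^-3 - 3A + 3A^5 - 3A^9 + 3A^13 - 2A^17 + A^21; writhe -5
components 1, writhe -5 (13 crossings)
3-colorings: 3 of 3^13, det 17 — not tricolorable
note: V spans 7 powers of x: at least 7 crossings in any diagram


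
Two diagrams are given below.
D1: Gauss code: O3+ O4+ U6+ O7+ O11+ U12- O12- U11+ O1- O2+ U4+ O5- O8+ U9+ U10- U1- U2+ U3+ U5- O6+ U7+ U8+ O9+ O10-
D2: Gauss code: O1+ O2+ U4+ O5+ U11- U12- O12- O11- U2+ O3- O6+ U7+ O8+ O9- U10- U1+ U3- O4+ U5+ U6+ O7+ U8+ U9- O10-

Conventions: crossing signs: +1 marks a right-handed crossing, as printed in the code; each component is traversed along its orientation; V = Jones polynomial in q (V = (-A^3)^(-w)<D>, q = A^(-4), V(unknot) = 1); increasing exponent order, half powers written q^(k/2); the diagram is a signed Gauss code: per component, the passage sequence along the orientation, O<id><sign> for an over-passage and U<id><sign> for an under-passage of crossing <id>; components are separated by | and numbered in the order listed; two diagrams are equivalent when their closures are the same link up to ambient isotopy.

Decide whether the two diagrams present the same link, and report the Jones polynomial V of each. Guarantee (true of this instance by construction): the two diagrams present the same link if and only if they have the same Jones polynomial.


equivalent: yes
V(D1) = q - q^2 + 2q^3 - q^4 + q^5 - q^6  (w +4, c 12, <D> = -A^-12 + A^-8 - A^-4 + 2 - A^4 + A^8)
V(D2) = q - q^2 + 2q^3 - q^4 + q^5 - q^6  (w +2, c 12, <D> = -A^-18 + A^-14 - A^-10 + 2A^-6 - A^-2 + A^2)
why: one V(q) for all 2 diagrams — one class (guaranteed)


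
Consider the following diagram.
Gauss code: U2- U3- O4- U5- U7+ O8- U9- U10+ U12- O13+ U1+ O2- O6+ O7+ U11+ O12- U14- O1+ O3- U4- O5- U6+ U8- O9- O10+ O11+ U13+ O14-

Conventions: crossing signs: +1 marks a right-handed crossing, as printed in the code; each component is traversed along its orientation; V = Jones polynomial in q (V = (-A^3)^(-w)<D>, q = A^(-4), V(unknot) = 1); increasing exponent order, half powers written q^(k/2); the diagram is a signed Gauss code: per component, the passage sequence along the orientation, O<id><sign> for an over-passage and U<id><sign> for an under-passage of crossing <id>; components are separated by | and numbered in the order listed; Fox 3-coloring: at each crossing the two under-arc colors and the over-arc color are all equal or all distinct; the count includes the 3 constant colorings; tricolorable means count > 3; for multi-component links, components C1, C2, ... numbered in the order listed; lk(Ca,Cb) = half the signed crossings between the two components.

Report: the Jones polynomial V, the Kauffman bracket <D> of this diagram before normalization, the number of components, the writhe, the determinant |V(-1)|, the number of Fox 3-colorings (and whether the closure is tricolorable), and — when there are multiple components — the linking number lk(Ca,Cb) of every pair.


Jones polynomial: V(q) = q^-7 - 3q^-6 + 5q^-5 - 8q^-4 + 10q^-3 - 10q^-2 + 10q^-1 - 7 + 5q - 3q^2 + q^3
<D> = A^-18 - 3A^-14 + 5A^-10 - 7A^-6 + 10A^-2 - 10A^2 + 10A^6 - 8A^10 + 5A^14 - 3A^18 + A^22; writhe -2
components 1, writhe -2 (14 crossings)
3-colorings: 9 of 3^14, det 63 — tricolorable
note: w = -2 (over 14 crossings) is diagram-only; (-A^3)^(2) removes it from V


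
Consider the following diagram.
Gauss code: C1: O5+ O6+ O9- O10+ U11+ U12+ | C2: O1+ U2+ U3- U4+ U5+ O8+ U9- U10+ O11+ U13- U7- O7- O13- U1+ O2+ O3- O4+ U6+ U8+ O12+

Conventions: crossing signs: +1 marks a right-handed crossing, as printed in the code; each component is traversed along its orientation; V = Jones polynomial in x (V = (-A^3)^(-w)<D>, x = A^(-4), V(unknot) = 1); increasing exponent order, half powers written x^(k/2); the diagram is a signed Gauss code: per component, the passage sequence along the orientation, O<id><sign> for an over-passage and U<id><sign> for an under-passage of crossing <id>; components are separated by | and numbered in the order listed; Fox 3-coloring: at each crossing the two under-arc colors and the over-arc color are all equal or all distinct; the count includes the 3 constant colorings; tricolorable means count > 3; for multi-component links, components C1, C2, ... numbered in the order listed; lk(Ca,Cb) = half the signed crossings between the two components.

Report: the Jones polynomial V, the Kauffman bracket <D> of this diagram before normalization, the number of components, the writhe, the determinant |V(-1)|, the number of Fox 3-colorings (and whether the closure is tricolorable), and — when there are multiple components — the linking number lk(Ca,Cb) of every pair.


V(x) = -x^(5/2) - x^(9/2) - x^(13/2) + x^(15/2)
bracket: -A^-15 + A^-11 + A^-3 + A^5, w = +5
2 components, writhe +5, over 13 crossings
lk(C1,C2) = +2
det 4, colorings 3 of 3^13 — not tricolorable
observation: span 5 respects span(V) <= c + mu - 1 = 14 for this 2-component diagram


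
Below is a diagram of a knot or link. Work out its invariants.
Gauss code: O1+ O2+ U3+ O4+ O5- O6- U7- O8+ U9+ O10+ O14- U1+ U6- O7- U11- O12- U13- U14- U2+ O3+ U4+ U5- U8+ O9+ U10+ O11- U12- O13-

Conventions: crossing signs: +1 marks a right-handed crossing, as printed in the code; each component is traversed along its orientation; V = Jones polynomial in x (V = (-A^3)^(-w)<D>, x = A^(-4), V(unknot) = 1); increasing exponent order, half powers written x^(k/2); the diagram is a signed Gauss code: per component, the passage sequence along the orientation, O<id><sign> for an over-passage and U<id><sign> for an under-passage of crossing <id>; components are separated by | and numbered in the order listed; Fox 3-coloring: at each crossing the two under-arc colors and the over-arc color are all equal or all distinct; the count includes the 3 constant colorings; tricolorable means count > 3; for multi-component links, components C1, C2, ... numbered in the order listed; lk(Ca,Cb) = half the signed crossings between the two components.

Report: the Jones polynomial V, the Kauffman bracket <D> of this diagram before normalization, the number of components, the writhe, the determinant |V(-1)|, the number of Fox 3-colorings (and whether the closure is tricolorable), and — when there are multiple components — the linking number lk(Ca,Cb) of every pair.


V(x) = -x^-5 + 3x^-4 - 6x^-3 + 10x^-2 - 12x^-1 + 13 - 12x + 10x^2 - 6x^3 + 3x^4 - x^5
bracket: -A^-20 + 3A^-16 - 6A^-12 + 10A^-8 - 12A^-4 + 13 - 12A^4 + 10A^8 - 6A^12 + 3A^16 - A^20, w = 0
1 component, writhe 0, over 14 crossings
det 77, colorings 3 of 3^14 — not tricolorable
observation: w = 0 shifts under R1 moves; the (-A^3)^(0) factor cancels that in V


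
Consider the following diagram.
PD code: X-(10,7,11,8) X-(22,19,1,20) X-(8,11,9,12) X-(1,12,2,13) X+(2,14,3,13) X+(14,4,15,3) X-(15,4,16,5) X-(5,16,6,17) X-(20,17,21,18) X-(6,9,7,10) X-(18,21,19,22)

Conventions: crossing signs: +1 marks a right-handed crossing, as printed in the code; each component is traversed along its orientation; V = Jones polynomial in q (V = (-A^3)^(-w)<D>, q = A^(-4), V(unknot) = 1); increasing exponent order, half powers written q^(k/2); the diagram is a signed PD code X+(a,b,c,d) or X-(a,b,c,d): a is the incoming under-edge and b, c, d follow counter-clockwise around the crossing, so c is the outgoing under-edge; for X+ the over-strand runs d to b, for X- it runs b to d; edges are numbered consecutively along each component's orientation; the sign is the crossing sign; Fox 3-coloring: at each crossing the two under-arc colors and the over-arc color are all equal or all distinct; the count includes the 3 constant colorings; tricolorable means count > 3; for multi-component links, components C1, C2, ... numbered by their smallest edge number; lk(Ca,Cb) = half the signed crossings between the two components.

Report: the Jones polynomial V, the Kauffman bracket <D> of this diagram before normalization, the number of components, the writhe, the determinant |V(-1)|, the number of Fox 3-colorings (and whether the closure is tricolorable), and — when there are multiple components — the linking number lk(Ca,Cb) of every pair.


Jones polynomial: V(q) = q^-8 - 2q^-7 + q^-6 - 2q^-5 + 2q^-4 + q^-2
<D> = -A^-13 - 2A^-5 + 2A^-1 - A^3 + 2A^7 - A^11; writhe -7
components 1, writhe -7 (11 crossings)
3-colorings: 27 of 3^11, det 9 — tricolorable
note: |V(-1)| = 9: so tricolorable, since 3 divides 9


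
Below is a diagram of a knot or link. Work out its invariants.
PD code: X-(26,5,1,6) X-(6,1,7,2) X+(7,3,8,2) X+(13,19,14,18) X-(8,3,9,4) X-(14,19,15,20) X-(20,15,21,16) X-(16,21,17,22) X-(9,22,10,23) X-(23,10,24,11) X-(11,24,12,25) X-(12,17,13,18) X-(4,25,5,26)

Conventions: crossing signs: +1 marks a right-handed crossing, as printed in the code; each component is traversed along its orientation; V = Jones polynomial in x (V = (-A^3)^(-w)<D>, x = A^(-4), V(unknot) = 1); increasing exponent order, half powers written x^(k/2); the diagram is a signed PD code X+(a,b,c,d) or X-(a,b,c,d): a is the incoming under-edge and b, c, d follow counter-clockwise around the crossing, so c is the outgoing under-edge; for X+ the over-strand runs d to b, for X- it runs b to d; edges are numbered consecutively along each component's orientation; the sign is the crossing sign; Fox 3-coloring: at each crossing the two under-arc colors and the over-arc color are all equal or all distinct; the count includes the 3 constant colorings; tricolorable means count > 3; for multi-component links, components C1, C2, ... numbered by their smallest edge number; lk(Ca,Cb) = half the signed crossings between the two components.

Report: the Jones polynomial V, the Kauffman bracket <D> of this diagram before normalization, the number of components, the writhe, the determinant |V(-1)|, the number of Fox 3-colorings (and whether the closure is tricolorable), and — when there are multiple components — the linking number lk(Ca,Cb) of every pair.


V(x) = -x^-12 + 3x^-11 - 3x^-10 + 4x^-9 - 6x^-8 + 3x^-7 - 3x^-6 + 3x^-5 + x^-3
bracket: -A^-15 - 3A^-7 + 3A^-3 - 3A + 6A^5 - 4A^9 + 3A^13 - 3A^17 + A^21, w = -9
1 component, writhe -9, over 13 crossings
det 27, colorings 81 of 3^13 — tricolorable
observation: w = -9 (over 13 crossings) is diagram-only; (-A^3)^(9) removes it from V


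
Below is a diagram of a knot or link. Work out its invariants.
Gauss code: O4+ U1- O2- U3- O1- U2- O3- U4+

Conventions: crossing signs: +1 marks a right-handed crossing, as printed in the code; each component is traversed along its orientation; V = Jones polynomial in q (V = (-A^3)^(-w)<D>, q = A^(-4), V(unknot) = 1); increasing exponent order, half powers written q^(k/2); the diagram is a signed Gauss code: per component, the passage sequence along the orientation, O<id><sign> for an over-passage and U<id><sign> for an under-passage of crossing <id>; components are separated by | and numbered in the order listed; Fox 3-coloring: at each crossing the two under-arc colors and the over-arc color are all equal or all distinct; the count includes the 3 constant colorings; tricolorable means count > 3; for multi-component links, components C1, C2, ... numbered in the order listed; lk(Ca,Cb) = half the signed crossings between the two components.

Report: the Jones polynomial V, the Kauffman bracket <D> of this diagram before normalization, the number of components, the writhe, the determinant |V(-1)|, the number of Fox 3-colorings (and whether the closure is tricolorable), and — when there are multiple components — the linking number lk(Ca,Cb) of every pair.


V(q) = -q^-4 + q^-3 + q^-1
bracket: A^-2 + A^6 - A^10, w = -2
1 component, writhe -2, over 4 crossings
det 3, colorings 9 of 3^4 — tricolorable
observation: w = -2 shifts under R1 moves; the (-A^3)^(2) factor cancels that in V


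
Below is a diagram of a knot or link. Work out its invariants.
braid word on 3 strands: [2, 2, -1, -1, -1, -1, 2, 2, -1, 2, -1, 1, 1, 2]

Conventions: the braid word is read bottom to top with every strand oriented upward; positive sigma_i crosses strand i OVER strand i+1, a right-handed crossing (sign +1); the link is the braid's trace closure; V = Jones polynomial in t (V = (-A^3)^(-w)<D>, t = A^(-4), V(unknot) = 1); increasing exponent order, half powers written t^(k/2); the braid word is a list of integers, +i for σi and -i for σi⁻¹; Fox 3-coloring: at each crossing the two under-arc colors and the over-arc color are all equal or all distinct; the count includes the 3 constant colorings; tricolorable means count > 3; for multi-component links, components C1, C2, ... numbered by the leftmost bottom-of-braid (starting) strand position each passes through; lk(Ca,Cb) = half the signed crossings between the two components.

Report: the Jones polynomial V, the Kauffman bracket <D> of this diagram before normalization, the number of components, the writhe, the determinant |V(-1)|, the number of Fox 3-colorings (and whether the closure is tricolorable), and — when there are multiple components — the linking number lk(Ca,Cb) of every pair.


V(t) = -t^-1 + 2 - t + 2t^2 - t^3 + t^4 - t^5
bracket: -A^-14 + A^-10 - A^-6 + 2A^-2 - A^2 + 2A^6 - A^10, w = +2
1 component, writhe +2, over 14 crossings
det 9, colorings 9 of 3^14 — tricolorable
observation: the word shrinks to σ2 σ2 σ1⁻¹ σ1⁻¹ σ1⁻¹ σ1⁻¹ σ2 σ2 σ1⁻¹ σ2 σ1 σ2 after cancelling


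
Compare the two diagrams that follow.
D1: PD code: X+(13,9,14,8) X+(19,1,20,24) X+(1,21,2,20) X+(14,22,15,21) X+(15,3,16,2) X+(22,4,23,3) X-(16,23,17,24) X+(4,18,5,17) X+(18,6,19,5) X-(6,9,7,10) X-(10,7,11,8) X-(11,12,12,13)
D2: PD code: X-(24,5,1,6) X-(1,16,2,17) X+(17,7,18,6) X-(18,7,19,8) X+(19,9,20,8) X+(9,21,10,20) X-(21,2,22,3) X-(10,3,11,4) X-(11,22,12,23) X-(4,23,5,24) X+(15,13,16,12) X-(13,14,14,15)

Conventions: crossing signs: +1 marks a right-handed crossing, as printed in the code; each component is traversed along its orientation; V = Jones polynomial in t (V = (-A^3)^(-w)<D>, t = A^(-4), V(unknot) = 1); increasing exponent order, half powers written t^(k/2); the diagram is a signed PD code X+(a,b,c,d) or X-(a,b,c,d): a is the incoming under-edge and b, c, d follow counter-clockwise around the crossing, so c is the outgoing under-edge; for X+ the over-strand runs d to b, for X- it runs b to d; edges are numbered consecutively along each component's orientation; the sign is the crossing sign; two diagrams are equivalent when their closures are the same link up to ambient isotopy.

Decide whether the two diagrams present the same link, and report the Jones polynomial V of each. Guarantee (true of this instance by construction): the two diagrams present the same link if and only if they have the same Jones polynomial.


same link: no
V(D1) = t^2 + 2t^4 - 2t^5 + t^6 - 2t^7 + t^8  [12 crossings, <D> = A^-20 - 2A^-16 + A^-12 - 2A^-8 + 2A^-4 + A^4, w = +4]
D2 (bracket A^-8 - A^-4 + 2 - A^4 + A^8 - A^12; 12 crossings at w = -4): V = -t^-6 + t^-5 - t^-4 + 2t^-3 - t^-2 + t^-1
note: comparing 2 Jones polynomials yields 2 groups


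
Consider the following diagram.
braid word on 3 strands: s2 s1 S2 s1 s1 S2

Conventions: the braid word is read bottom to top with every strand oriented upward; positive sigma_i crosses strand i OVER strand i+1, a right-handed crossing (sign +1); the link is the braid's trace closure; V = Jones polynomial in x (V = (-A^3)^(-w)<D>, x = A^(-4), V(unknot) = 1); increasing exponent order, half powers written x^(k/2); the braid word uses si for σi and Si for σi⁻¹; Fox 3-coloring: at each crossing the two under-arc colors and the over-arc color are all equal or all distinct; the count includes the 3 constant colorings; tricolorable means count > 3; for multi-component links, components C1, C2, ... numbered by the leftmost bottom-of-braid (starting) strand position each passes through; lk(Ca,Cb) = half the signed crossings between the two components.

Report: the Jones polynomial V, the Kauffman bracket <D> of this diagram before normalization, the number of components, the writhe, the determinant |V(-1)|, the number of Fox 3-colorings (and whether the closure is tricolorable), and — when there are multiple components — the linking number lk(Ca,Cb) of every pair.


V(x) = x + x^3 - x^4
bracket: -A^-10 + A^-6 + A^2, w = +2
1 component, writhe +2, over 6 crossings
det 3, colorings 9 of 3^6 — tricolorable
observation: det 3 = |V(-1)|; divisible by 3, so tricolorable


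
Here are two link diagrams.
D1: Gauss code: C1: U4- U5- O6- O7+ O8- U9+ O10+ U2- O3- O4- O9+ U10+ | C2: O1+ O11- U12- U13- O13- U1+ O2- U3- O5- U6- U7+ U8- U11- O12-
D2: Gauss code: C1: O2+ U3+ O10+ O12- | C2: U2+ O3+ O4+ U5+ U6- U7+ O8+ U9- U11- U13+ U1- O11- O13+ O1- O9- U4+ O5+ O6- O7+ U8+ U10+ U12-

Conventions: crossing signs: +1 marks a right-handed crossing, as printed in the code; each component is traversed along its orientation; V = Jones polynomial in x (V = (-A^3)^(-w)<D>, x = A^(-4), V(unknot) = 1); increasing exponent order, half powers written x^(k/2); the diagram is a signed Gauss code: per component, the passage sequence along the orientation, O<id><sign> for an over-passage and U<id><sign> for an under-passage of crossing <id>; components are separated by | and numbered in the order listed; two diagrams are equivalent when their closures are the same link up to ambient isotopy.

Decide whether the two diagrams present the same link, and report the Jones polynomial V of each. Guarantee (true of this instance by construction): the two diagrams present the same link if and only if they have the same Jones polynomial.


equivalent: no
V(D1) = -x^(-9/2) - x^(-5/2) + x^(-3/2) - x^(-1/2)  (w -5, c 13, <D> = A^-13 - A^-9 + A^-5 + A^3)
V(D2) = -x^(3/2) - 2x^(7/2) + x^(9/2) - x^(11/2) + x^(13/2)  (w +3, c 13, <D> = -A^-17 + A^-13 - A^-9 + 2A^-5 + A^3)
why: 2 classes among 2 diagrams; unequal V(x) rules out equality


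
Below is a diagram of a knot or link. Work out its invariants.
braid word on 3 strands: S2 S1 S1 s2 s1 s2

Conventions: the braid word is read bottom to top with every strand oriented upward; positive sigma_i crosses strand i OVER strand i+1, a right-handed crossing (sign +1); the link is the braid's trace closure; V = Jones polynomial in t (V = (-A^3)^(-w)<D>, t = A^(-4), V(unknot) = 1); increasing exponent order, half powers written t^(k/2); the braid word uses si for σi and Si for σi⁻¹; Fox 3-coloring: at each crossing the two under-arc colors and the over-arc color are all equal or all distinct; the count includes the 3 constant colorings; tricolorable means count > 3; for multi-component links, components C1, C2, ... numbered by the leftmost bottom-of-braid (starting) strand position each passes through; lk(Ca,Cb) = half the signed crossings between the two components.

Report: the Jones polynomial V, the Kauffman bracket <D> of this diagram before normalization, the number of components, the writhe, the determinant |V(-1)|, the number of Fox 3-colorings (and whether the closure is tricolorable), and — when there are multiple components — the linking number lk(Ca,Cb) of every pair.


V(t) = 1
bracket: 1, w = 0
1 component, writhe 0, over 6 crossings
det 1, colorings 3 of 3^6 — not tricolorable
observation: w = 0 shifts under R1 moves; the (-A^3)^(0) factor cancels that in V


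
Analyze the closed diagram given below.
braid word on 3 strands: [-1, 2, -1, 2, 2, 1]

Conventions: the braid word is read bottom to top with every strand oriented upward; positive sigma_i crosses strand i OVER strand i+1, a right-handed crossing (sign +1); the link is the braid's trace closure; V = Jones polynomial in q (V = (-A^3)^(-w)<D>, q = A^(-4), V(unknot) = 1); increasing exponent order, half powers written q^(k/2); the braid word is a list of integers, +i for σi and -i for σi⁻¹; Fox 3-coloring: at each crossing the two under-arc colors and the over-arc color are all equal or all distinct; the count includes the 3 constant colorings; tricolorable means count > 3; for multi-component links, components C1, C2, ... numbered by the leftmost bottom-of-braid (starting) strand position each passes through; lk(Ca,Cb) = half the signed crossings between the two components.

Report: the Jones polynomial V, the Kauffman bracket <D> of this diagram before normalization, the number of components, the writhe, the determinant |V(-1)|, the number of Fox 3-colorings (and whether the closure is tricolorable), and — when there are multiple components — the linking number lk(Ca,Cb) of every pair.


Jones polynomial: V(q) = q + q^3 - q^4
<D> = -A^-10 + A^-6 + A^2; writhe +2
components 1, writhe +2 (6 crossings)
3-colorings: 9 of 3^6, det 3 — tricolorable
note: the span of V is 3, forcing >= 3 crossings in any diagram


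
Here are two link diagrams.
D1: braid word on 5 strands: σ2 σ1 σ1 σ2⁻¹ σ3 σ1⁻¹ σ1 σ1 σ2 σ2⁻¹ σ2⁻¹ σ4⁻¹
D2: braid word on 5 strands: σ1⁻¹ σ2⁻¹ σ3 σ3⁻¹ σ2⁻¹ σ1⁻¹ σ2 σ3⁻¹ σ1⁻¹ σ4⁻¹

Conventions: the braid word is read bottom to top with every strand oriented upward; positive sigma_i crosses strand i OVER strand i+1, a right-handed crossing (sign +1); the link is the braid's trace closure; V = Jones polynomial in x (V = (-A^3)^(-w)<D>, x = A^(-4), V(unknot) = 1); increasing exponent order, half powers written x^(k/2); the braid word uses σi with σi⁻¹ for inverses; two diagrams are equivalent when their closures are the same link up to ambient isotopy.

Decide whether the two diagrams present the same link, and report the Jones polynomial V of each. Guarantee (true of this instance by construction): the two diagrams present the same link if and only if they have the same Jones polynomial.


equivalent: no
D1 (bracket -A^-10 + A^-6 + A^2; 12 crossings at w = +2): V = x + x^3 - x^4
D2 (bracket A^-14 - A^-10 + 2A^-6 - A^-2 + A^2 - A^6; 10 crossings at w = -6): V = -x^-6 + x^-5 - x^-4 + 2x^-3 - x^-2 + x^-1
key observation: V(x) takes 2 values over 2 diagrams, fixing the grouping


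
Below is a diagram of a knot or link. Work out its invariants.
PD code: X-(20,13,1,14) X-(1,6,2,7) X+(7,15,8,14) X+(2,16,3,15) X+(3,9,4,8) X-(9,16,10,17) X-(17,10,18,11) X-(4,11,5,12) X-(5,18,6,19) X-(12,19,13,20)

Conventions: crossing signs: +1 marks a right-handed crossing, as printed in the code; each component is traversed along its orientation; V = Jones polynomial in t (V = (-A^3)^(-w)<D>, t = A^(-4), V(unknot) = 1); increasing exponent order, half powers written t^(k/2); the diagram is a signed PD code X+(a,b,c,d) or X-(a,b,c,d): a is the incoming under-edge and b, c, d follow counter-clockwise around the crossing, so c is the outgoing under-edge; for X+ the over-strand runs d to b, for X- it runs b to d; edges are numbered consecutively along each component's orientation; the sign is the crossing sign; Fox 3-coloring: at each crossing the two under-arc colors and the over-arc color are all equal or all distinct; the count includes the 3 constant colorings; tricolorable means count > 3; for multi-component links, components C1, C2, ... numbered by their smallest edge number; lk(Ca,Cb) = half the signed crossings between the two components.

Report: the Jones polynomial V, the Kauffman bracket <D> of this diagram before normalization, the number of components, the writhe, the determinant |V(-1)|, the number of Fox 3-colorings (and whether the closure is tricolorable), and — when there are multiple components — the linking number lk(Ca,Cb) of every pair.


V(t) = -t^-4 + t^-3 + t^-1
bracket: A^-8 + 1 - A^4, w = -4
1 component, writhe -4, over 10 crossings
det 3, colorings 9 of 3^10 — tricolorable
observation: w = -4 (over 10 crossings) is diagram-only; (-A^3)^(4) removes it from V


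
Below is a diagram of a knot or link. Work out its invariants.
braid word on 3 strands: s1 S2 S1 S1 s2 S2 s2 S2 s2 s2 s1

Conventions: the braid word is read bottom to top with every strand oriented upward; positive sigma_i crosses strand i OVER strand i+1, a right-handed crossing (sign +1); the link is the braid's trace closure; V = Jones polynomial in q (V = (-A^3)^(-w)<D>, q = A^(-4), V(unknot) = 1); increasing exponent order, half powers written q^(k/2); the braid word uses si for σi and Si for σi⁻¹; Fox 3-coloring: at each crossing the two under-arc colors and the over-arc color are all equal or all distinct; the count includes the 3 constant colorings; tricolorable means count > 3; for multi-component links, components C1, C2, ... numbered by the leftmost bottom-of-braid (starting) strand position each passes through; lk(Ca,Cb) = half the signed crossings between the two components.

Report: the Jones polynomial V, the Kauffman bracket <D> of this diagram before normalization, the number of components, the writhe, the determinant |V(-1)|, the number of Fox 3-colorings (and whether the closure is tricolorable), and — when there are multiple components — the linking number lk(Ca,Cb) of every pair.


Jones polynomial: V(q) = -q^(-3/2) + q^(-1/2) - 2q^(1/2) + q^(3/2) - 2q^(5/2) + q^(7/2)
<D> = -A^-11 + 2A^-7 - A^-3 + 2A - A^5 + A^9; writhe +1
components 2, writhe +1 (11 crossings)
linking number lk(C1,C2) = 0
3-colorings: 3 of 3^11, det 8 — not tricolorable
note: the 1 component pair carries total linking 0


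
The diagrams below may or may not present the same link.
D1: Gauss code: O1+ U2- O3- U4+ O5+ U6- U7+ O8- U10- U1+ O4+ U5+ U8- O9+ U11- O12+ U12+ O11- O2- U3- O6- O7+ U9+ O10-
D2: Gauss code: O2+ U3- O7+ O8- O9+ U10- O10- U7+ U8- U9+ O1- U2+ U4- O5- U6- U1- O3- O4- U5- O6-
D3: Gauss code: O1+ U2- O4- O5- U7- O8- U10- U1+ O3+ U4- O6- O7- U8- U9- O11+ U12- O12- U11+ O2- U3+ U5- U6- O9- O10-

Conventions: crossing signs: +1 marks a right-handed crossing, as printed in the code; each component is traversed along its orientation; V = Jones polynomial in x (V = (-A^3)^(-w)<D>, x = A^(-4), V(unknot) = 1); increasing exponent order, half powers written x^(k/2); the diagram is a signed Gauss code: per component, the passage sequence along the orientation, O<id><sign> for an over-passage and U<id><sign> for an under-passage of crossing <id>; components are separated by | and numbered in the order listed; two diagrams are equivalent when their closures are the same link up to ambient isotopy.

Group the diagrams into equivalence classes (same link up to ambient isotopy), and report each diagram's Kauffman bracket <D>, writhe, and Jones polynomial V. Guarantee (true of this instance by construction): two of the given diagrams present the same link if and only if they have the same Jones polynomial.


classes: {D1} | {D2} | {D3}
V(D1) = 1  [12 crossings, <D> = 1, w = 0]
V(D2) = -x^-6 + x^-5 - x^-4 + 2x^-3 - x^-2 + x^-1  (w -4, c 10, <D> = A^-8 - A^-4 + 2 - A^4 + A^8 - A^12)
V(D3) = x^-8 - 2x^-7 + x^-6 - 2x^-5 + 2x^-4 + x^-2  (w -6, c 12, <D> = A^-10 + 2A^-2 - 2A^2 + A^6 - 2A^10 + A^14)
insight: V(x) takes 3 values over 3 diagrams, fixing the grouping


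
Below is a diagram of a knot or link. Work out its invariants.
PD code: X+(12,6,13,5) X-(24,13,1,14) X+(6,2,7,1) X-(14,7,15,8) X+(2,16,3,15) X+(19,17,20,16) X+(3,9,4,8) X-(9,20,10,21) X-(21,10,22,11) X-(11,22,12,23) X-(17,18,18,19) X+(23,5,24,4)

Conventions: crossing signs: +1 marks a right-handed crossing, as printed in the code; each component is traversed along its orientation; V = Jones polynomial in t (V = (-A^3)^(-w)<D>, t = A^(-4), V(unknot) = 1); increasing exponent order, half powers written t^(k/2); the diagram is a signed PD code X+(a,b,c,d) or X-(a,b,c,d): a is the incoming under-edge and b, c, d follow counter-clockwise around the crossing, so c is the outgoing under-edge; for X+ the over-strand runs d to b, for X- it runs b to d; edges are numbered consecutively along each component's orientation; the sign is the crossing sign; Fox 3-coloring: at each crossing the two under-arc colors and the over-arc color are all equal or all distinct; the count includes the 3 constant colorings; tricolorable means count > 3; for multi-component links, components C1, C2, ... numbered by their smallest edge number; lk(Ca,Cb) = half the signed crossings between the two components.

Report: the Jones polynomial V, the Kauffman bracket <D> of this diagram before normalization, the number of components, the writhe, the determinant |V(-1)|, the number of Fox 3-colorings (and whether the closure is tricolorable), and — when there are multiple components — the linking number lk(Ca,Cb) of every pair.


V(t) = -t^-4 + t^-3 - t^-2 + 2t^-1 - 1 + 2t - t^2 + t^3 - t^4
bracket: -A^-16 + A^-12 - A^-8 + 2A^-4 - 1 + 2A^4 - A^8 + A^12 - A^16, w = 0
1 component, writhe 0, over 12 crossings
det 11, colorings 3 of 3^12 — not tricolorable
observation: V is palindromic (span 8, det 11): t -> 1/t fixes it; necessary, not sufficient, for amphichirality


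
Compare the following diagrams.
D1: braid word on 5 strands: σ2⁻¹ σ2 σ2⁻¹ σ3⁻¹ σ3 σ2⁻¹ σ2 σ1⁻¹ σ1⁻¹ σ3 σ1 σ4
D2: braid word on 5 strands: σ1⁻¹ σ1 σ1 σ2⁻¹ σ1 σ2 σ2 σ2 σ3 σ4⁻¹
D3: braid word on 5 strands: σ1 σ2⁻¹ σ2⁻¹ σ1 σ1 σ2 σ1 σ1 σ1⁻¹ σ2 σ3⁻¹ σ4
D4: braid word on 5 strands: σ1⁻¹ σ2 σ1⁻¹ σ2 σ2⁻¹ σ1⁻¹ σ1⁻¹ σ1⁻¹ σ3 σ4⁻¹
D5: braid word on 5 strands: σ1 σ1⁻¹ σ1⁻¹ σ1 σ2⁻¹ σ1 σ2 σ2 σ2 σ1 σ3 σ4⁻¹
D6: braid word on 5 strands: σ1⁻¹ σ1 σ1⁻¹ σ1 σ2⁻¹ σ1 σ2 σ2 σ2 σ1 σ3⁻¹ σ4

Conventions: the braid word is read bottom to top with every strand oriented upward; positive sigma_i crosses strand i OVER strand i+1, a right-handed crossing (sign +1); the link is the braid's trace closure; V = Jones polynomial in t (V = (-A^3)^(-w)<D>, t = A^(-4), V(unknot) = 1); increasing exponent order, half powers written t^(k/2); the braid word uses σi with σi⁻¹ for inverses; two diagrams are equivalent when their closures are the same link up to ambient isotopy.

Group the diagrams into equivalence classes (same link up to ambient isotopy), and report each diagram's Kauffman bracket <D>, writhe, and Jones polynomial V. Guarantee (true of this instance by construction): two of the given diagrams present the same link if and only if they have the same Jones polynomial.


equivalence classes: {D1} | {D2, D3, D5, D6} | {D4}
D1 (bracket 1; 12 crossings at w = 0): V = 1
V(D2) = t - t^2 + 2t^3 - t^4 + t^5 - t^6  [10 crossings, <D> = -A^-12 + A^-8 - A^-4 + 2 - A^4 + A^8, w = +4]
V(D3) = t - t^2 + 2t^3 - t^4 + t^5 - t^6  (w +4, c 12, <D> = -A^-12 + A^-8 - A^-4 + 2 - A^4 + A^8)
V(D4) = -t^-7 + t^-6 - t^-5 + t^-4 + t^-2  (w -4, c 10, <D> = A^-4 + A^4 - A^8 + A^12 - A^16)
V(D5) = t - t^2 + 2t^3 - t^4 + t^5 - t^6  [12 crossings, <D> = -A^-12 + A^-8 - A^-4 + 2 - A^4 + A^8, w = +4]
V(D6) = t - t^2 + 2t^3 - t^4 + t^5 - t^6  [12 crossings, <D> = -A^-12 + A^-8 - A^-4 + 2 - A^4 + A^8, w = +4]
key observation: comparing 6 Jones polynomials yields 3 groups
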